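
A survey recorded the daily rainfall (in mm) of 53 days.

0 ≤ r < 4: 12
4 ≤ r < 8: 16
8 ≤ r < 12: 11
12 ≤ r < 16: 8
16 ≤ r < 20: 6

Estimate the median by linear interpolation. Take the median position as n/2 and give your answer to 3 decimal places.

7.625

Cumulative frequencies: 12, 28, 39, 47, 53
n = 53; position = n/2 = 26.5.
This falls in the class 4 ≤ r < 8: L = 4, F = 12, f = 16, h = 4.
Median ≈ 4 + ((26.5 − 12) / 16) × 4 = 7.6250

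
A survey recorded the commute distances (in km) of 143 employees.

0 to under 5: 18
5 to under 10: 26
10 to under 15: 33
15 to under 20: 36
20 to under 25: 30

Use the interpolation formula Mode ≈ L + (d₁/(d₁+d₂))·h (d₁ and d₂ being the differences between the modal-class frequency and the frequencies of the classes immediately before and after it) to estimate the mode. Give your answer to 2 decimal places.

Modal class: 15 to under 20 (highest frequency 36).
d₁ = 36 − 33 = 3, d₂ = 36 − 30 = 6
Mode ≈ 15 + (3/(3+6)) × 5 = 15 + 1.6667 = 16.6667

16.67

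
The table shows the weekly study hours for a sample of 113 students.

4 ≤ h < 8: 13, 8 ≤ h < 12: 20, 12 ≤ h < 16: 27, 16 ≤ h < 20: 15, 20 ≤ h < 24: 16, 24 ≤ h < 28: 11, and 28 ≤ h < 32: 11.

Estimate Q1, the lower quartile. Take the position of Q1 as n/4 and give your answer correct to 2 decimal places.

11.05

Cumulative frequencies: 13, 33, 60, 75, 91, 102, 113
n = 113; position = n/4 = 28.25.
This falls in the class 8 ≤ h < 12: L = 8, F = 13, f = 20, h = 4.
Lower quartile ≈ 8 + ((28.25 − 13) / 20) × 4 = 11.0500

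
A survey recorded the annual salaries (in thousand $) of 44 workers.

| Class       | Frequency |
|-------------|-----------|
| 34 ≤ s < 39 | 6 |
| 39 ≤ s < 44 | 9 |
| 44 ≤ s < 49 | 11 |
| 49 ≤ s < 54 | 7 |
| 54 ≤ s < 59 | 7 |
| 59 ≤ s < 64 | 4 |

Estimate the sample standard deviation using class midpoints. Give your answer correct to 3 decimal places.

7.653

Midpoints: 36.5, 41.5, 46.5, 51.5, 56.5, 61.5
n = 44, Σfm = 2106, mean = 47.8636
Σfm² = 103319
Σf(m − x̄)² = Σfm² − (Σfm)²/n = 103319 − 2106²/44 = 2518.1818
Sample variance = 2518.1818 / 43 = 58.5624
Standard deviation = √58.5624 = 7.6526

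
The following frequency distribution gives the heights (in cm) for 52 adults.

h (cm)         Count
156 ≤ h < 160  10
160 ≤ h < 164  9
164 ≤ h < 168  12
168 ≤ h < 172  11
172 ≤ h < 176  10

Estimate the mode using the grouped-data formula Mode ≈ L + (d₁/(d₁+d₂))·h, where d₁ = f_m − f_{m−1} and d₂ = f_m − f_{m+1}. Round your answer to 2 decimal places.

Modal class: 164 ≤ h < 168 (highest frequency 12).
d₁ = 12 − 9 = 3, d₂ = 12 − 11 = 1
Mode ≈ 164 + (3/(3+1)) × 4 = 164 + 3.0000 = 167.0000

167.00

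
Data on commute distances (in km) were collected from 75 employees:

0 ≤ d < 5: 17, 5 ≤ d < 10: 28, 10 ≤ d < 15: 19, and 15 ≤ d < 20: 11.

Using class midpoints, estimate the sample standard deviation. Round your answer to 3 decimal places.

4.943

Midpoints: 2.5, 7.5, 12.5, 17.5
n = 75, Σfm = 682.5, mean = 9.1000
Σfm² = 8018.75
Σf(m − x̄)² = Σfm² − (Σfm)²/n = 8018.75 − 682.5²/75 = 1808.0000
Sample variance = 1808.0000 / 74 = 24.4324
Standard deviation = √24.4324 = 4.9429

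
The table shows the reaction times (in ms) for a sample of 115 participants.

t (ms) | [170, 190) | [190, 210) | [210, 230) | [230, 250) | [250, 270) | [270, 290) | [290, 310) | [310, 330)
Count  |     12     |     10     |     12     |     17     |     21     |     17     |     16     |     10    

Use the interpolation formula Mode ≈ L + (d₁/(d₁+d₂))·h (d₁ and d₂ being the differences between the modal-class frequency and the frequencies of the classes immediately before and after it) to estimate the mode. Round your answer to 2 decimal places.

Modal class: [250, 270) (highest frequency 21).
d₁ = 21 − 17 = 4, d₂ = 21 − 17 = 4
Mode ≈ 250 + (4/(4+4)) × 20 = 250 + 10.0000 = 260.0000

260.00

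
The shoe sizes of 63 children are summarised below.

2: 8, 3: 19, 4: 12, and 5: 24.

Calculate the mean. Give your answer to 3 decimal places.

3.825

Values: 2, 3, 4, 5
Σfx = 8×2 + 19×3 + 12×4 + 24×5 = 241
n = Σf = 63
Mean = 241 / 63 = 3.8254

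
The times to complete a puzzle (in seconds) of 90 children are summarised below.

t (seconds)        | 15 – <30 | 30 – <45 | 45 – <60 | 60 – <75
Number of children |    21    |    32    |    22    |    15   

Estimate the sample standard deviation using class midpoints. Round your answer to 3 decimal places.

15.277

Midpoints: 22.5, 37.5, 52.5, 67.5
n = 90, Σfm = 3840, mean = 42.6667
Σfm² = 184612.5
Σf(m − x̄)² = Σfm² − (Σfm)²/n = 184612.5 − 3840²/90 = 20772.5000
Sample variance = 20772.5000 / 89 = 233.3989
Standard deviation = √233.3989 = 15.2774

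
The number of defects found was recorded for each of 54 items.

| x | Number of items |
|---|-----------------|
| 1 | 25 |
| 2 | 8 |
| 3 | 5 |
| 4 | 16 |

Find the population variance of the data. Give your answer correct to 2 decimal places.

Values: 1, 2, 3, 4
n = 54, Σfx = 120, mean = 2.2222
Σfx² = 358
Σf(x − x̄)² = Σfx² − (Σfx)²/n = 358 − 120²/54 = 91.3333
Population variance = 91.3333 / 54 = 1.6914

1.69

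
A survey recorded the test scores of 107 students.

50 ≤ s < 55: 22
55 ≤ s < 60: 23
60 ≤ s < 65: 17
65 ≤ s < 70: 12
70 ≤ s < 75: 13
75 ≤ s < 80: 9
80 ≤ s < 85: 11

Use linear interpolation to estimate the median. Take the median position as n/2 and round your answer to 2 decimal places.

Cumulative frequencies: 22, 45, 62, 74, 87, 96, 107
n = 107; position = n/2 = 53.5.
This falls in the class 60 ≤ s < 65: L = 60, F = 45, f = 17, h = 5.
Median ≈ 60 + ((53.5 − 45) / 17) × 5 = 62.5000

62.50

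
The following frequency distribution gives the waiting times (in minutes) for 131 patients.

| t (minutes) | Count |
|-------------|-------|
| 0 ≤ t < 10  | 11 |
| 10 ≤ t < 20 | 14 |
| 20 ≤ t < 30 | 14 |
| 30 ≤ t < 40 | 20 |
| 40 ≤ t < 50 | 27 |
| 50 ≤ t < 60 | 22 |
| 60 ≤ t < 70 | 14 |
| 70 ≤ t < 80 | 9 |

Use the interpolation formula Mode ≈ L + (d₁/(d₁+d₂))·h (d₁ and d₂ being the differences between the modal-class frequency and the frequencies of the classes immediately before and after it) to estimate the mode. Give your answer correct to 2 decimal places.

Modal class: 40 ≤ t < 50 (highest frequency 27).
d₁ = 27 − 20 = 7, d₂ = 27 − 22 = 5
Mode ≈ 40 + (7/(7+5)) × 10 = 40 + 5.8333 = 45.8333

45.83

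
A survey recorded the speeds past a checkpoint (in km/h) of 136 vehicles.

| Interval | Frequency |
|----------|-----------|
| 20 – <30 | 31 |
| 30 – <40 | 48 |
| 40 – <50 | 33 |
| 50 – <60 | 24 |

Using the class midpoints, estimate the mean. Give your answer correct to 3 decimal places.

Midpoints: 25, 35, 45, 55
Σfm = 31×25 + 48×35 + 33×45 + 24×55 = 5260
n = Σf = 136
Mean = 5260 / 136 = 38.6765

38.676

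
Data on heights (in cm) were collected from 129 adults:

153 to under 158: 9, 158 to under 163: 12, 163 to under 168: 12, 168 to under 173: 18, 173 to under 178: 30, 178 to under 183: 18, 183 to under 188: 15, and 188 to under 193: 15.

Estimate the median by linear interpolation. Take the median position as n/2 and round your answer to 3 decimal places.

175.250

Cumulative frequencies: 9, 21, 33, 51, 81, 99, 114, 129
n = 129; position = n/2 = 64.5.
This falls in the class 173 to under 178: L = 173, F = 51, f = 30, h = 5.
Median ≈ 173 + ((64.5 − 51) / 30) × 5 = 175.2500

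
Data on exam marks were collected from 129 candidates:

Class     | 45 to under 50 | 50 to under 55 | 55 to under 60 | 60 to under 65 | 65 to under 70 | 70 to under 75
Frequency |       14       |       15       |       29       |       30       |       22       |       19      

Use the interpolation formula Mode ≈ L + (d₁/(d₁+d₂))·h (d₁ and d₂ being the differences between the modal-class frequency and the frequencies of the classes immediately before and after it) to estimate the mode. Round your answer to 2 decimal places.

Modal class: 60 to under 65 (highest frequency 30).
d₁ = 30 − 29 = 1, d₂ = 30 − 22 = 8
Mode ≈ 60 + (1/(1+8)) × 5 = 60 + 0.5556 = 60.5556

60.56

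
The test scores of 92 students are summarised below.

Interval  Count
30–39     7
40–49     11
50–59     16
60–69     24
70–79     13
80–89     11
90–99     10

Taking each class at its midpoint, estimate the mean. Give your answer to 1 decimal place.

65.2

Midpoints: 34.5, 44.5, 54.5, 64.5, 74.5, 84.5, 94.5
Σfm = 7×34.5 + 11×44.5 + 16×54.5 + 24×64.5 + 13×74.5 + 11×84.5 + 10×94.5 = 5994
n = Σf = 92
Mean = 5994 / 92 = 65.1522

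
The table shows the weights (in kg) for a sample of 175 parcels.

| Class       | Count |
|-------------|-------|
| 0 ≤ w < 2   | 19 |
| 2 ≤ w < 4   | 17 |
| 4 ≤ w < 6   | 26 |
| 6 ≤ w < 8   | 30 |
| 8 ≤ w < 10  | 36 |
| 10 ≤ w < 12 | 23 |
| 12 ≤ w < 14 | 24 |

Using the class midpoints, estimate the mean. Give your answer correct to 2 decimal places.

Midpoints: 1, 3, 5, 7, 9, 11, 13
Σfm = 19×1 + 17×3 + 26×5 + 30×7 + 36×9 + 23×11 + 24×13 = 1299
n = Σf = 175
Mean = 1299 / 175 = 7.4229

7.42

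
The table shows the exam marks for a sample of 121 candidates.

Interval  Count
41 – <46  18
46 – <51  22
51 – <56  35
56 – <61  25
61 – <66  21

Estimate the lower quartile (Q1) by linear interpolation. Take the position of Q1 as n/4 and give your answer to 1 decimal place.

Cumulative frequencies: 18, 40, 75, 100, 121
n = 121; position = n/4 = 30.25.
This falls in the class 46 – <51: L = 46, F = 18, f = 22, h = 5.
Lower quartile ≈ 46 + ((30.25 − 18) / 22) × 5 = 48.7841

48.8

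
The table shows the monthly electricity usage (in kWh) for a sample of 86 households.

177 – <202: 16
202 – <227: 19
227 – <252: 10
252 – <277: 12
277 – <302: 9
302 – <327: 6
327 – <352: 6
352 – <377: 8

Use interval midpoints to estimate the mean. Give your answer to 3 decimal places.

Midpoints: 189.5, 214.5, 239.5, 264.5, 289.5, 314.5, 339.5, 364.5
Σfm = 16×189.5 + 19×214.5 + 10×239.5 + 12×264.5 + 9×289.5 + 6×314.5 + 6×339.5 + 8×364.5 = 22122
n = Σf = 86
Mean = 22122 / 86 = 257.2326

257.233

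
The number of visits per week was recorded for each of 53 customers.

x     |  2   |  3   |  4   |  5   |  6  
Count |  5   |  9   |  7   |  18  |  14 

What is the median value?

5

Cumulative frequencies: 5, 14, 21, 39, 53
n = 53, so the median is the value in position (n+1)/2 = 27.
Position 27 falls at value 5.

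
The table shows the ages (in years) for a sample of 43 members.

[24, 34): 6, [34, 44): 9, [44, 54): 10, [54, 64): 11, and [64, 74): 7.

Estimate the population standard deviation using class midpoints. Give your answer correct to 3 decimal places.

Midpoints: 29, 39, 49, 59, 69
n = 43, Σfm = 2147, mean = 49.9302
Σfm² = 114363
Σf(m − x̄)² = Σfm² − (Σfm)²/n = 114363 − 2147²/43 = 7162.7907
Population variance = 7162.7907 / 43 = 166.5765
Standard deviation = √166.5765 = 12.9065

12.906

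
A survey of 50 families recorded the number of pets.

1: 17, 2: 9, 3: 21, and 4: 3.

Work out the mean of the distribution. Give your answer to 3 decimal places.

2.200

Values: 1, 2, 3, 4
Σfx = 17×1 + 9×2 + 21×3 + 3×4 = 110
n = Σf = 50
Mean = 110 / 50 = 2.2000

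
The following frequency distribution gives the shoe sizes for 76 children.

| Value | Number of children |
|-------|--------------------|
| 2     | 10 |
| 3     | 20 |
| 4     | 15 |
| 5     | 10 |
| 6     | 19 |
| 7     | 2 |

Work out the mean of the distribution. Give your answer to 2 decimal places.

4.18

Values: 2, 3, 4, 5, 6, 7
Σfx = 10×2 + 20×3 + 15×4 + 10×5 + 19×6 + 2×7 = 318
n = Σf = 76
Mean = 318 / 76 = 4.1842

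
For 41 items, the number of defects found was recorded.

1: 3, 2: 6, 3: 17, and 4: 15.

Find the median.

Cumulative frequencies: 3, 9, 26, 41
n = 41, so the median is the value in position (n+1)/2 = 21.
Position 21 falls at value 3.

3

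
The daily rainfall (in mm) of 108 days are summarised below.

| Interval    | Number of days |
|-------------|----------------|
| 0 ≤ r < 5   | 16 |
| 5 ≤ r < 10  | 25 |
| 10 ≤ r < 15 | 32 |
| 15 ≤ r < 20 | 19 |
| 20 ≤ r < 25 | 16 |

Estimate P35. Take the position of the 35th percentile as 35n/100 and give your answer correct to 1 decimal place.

Cumulative frequencies: 16, 41, 73, 92, 108
n = 108; position = 35n/100 = 37.8.
This falls in the class 5 ≤ r < 10: L = 5, F = 16, f = 25, h = 5.
35th percentile ≈ 5 + ((37.8 − 16) / 25) × 5 = 9.3600

9.4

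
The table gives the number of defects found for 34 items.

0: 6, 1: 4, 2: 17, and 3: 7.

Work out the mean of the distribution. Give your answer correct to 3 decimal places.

Values: 0, 1, 2, 3
Σfx = 6×0 + 4×1 + 17×2 + 7×3 = 59
n = Σf = 34
Mean = 59 / 34 = 1.7353

1.735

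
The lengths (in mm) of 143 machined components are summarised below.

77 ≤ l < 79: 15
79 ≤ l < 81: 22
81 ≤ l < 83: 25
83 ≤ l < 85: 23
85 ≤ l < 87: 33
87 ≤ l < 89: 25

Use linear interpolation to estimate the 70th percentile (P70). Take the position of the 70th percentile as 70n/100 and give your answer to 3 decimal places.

85.915

Cumulative frequencies: 15, 37, 62, 85, 118, 143
n = 143; position = 70n/100 = 100.1.
This falls in the class 85 ≤ l < 87: L = 85, F = 85, f = 33, h = 2.
70th percentile ≈ 85 + ((100.1 − 85) / 33) × 2 = 85.9152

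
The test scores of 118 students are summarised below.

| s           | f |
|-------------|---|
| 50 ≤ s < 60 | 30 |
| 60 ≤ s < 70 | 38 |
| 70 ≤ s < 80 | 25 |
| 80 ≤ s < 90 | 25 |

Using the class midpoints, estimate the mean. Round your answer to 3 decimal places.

Midpoints: 55, 65, 75, 85
Σfm = 30×55 + 38×65 + 25×75 + 25×85 = 8120
n = Σf = 118
Mean = 8120 / 118 = 68.8136

68.814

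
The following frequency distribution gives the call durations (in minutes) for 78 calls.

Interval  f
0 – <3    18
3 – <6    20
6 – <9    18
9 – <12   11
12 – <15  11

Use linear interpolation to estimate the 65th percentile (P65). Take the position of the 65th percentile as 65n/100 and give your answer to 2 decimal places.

8.12

Cumulative frequencies: 18, 38, 56, 67, 78
n = 78; position = 65n/100 = 50.7.
This falls in the class 6 – <9: L = 6, F = 38, f = 18, h = 3.
65th percentile ≈ 6 + ((50.7 − 38) / 18) × 3 = 8.1167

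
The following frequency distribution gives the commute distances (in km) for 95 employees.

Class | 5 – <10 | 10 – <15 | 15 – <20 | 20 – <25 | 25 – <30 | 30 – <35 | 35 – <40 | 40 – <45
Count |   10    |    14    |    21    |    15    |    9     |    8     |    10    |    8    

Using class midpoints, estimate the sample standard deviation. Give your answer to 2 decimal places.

10.64

Midpoints: 7.5, 12.5, 17.5, 22.5, 27.5, 32.5, 37.5, 42.5
n = 95, Σfm = 2177.5, mean = 22.9211
Σfm² = 60543.75
Σf(m − x̄)² = Σfm² − (Σfm)²/n = 60543.75 − 2177.5²/95 = 10633.1579
Sample variance = 10633.1579 / 94 = 113.1187
Standard deviation = √113.1187 = 10.6357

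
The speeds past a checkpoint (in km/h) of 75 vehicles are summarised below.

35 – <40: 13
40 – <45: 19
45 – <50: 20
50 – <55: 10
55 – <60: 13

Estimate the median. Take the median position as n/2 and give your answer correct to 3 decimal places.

46.375

Cumulative frequencies: 13, 32, 52, 62, 75
n = 75; position = n/2 = 37.5.
This falls in the class 45 – <50: L = 45, F = 32, f = 20, h = 5.
Median ≈ 45 + ((37.5 − 32) / 20) × 5 = 46.3750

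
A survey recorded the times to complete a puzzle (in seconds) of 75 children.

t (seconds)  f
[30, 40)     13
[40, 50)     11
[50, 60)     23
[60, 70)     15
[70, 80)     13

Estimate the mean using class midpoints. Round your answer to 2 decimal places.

55.53

Midpoints: 35, 45, 55, 65, 75
Σfm = 13×35 + 11×45 + 23×55 + 15×65 + 13×75 = 4165
n = Σf = 75
Mean = 4165 / 75 = 55.5333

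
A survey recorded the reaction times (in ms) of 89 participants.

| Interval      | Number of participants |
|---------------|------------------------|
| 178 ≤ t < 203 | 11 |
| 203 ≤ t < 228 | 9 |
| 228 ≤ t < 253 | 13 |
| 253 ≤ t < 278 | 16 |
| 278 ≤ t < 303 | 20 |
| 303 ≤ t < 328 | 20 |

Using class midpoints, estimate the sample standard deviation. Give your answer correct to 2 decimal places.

Midpoints: 190.5, 215.5, 240.5, 265.5, 290.5, 315.5
n = 89, Σfm = 23529.5, mean = 264.3764
Σfm² = 6375532.25
Σf(m − x̄)² = Σfm² − (Σfm)²/n = 6375532.25 − 23529.5²/89 = 154887.6404
Sample variance = 154887.6404 / 88 = 1760.0868
Standard deviation = √1760.0868 = 41.9534

41.95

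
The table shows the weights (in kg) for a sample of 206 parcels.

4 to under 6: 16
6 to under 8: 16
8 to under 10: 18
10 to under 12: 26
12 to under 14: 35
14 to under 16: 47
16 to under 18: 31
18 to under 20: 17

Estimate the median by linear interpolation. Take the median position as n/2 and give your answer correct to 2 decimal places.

13.54

Cumulative frequencies: 16, 32, 50, 76, 111, 158, 189, 206
n = 206; position = n/2 = 103.
This falls in the class 12 to under 14: L = 12, F = 76, f = 35, h = 2.
Median ≈ 12 + ((103 − 76) / 35) × 2 = 13.5429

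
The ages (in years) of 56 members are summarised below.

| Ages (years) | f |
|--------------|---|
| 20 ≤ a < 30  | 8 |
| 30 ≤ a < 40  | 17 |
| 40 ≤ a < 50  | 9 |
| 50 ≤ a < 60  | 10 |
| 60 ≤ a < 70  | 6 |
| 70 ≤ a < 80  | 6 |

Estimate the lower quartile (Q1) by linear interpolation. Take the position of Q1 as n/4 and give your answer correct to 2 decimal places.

33.53

Cumulative frequencies: 8, 25, 34, 44, 50, 56
n = 56; position = n/4 = 14.
This falls in the class 30 ≤ a < 40: L = 30, F = 8, f = 17, h = 10.
Lower quartile ≈ 30 + ((14 − 8) / 17) × 10 = 33.5294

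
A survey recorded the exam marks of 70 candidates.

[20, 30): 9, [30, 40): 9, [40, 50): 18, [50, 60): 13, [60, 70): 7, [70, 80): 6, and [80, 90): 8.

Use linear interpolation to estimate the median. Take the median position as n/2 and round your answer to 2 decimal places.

Cumulative frequencies: 9, 18, 36, 49, 56, 62, 70
n = 70; position = n/2 = 35.
This falls in the class [40, 50): L = 40, F = 18, f = 18, h = 10.
Median ≈ 40 + ((35 − 18) / 18) × 10 = 49.4444

49.44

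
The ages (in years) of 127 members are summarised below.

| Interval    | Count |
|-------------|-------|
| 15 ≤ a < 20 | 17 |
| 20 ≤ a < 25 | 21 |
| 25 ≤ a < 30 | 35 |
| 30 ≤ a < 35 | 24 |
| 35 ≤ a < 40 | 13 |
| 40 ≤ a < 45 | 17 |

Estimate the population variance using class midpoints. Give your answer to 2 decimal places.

59.32

Midpoints: 17.5, 22.5, 27.5, 32.5, 37.5, 42.5
n = 127, Σfm = 3722.5, mean = 29.3110
Σfm² = 116643.75
Σf(m − x̄)² = Σfm² − (Σfm)²/n = 116643.75 − 3722.5²/127 = 7533.4646
Population variance = 7533.4646 / 127 = 59.3186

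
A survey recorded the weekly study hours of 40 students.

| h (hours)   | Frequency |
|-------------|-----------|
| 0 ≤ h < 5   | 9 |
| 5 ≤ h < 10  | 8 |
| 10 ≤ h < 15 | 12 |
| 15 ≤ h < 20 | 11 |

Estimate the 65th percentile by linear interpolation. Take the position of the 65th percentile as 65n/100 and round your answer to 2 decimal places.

13.75

Cumulative frequencies: 9, 17, 29, 40
n = 40; position = 65n/100 = 26.
This falls in the class 10 ≤ h < 15: L = 10, F = 17, f = 12, h = 5.
65th percentile ≈ 10 + ((26 − 17) / 12) × 5 = 13.7500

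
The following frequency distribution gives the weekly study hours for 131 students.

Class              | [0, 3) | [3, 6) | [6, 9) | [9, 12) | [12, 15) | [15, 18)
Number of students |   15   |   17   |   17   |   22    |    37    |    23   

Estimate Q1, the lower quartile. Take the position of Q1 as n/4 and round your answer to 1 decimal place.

Cumulative frequencies: 15, 32, 49, 71, 108, 131
n = 131; position = n/4 = 32.75.
This falls in the class [6, 9): L = 6, F = 32, f = 17, h = 3.
Lower quartile ≈ 6 + ((32.75 − 32) / 17) × 3 = 6.1324

6.1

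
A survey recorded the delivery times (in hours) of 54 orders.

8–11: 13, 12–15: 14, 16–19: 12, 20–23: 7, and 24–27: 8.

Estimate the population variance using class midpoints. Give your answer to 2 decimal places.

Midpoints: 9.5, 13.5, 17.5, 21.5, 25.5
n = 54, Σfm = 877, mean = 16.2407
Σfm² = 15837.5
Σf(m − x̄)² = Σfm² − (Σfm)²/n = 15837.5 − 877²/54 = 1594.3704
Population variance = 1594.3704 / 54 = 29.5254

29.53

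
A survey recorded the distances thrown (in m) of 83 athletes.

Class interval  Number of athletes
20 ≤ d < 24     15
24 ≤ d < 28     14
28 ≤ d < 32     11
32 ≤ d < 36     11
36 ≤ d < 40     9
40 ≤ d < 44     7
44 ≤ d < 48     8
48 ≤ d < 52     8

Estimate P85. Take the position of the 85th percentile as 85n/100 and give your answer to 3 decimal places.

Cumulative frequencies: 15, 29, 40, 51, 60, 67, 75, 83
n = 83; position = 85n/100 = 70.55.
This falls in the class 44 ≤ d < 48: L = 44, F = 67, f = 8, h = 4.
85th percentile ≈ 44 + ((70.55 − 67) / 8) × 4 = 45.7750

45.775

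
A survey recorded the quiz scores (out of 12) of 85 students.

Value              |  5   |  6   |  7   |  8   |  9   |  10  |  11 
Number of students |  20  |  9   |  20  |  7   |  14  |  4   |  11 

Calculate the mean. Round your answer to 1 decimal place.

Values: 5, 6, 7, 8, 9, 10, 11
Σfx = 20×5 + 9×6 + 20×7 + 7×8 + 14×9 + 4×10 + 11×11 = 637
n = Σf = 85
Mean = 637 / 85 = 7.4941

7.5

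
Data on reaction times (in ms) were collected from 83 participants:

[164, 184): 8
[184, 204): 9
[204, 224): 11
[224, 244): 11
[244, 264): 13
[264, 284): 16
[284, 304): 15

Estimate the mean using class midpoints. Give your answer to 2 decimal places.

Midpoints: 174, 194, 214, 234, 254, 274, 294
Σfm = 8×174 + 9×194 + 11×214 + 11×234 + 13×254 + 16×274 + 15×294 = 20162
n = Σf = 83
Mean = 20162 / 83 = 242.9157

242.92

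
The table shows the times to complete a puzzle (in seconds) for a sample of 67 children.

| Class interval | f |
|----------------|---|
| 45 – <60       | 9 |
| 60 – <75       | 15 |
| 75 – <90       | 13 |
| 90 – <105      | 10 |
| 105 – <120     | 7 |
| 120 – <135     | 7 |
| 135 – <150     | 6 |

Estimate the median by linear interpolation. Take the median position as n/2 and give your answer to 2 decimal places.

85.96

Cumulative frequencies: 9, 24, 37, 47, 54, 61, 67
n = 67; position = n/2 = 33.5.
This falls in the class 75 – <90: L = 75, F = 24, f = 13, h = 15.
Median ≈ 75 + ((33.5 − 24) / 13) × 15 = 85.9615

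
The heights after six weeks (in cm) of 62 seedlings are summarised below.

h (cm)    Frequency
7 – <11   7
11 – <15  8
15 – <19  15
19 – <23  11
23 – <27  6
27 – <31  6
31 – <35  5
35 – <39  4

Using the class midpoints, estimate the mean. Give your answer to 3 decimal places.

Midpoints: 9, 13, 17, 21, 25, 29, 33, 37
Σfm = 7×9 + 8×13 + 15×17 + 11×21 + 6×25 + 6×29 + 5×33 + 4×37 = 1290
n = Σf = 62
Mean = 1290 / 62 = 20.8065

20.806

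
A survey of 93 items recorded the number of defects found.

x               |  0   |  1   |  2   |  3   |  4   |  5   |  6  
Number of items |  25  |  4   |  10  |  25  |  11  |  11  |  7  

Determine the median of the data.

Cumulative frequencies: 25, 29, 39, 64, 75, 86, 93
n = 93, so the median is the value in position (n+1)/2 = 47.
Position 47 falls at value 3.

3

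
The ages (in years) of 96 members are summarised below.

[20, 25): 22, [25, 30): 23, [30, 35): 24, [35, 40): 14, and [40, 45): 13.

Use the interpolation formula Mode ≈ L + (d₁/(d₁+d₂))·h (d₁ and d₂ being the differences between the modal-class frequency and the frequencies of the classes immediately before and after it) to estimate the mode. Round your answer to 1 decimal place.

30.5

Modal class: [30, 35) (highest frequency 24).
d₁ = 24 − 23 = 1, d₂ = 24 − 14 = 10
Mode ≈ 30 + (1/(1+10)) × 5 = 30 + 0.4545 = 30.4545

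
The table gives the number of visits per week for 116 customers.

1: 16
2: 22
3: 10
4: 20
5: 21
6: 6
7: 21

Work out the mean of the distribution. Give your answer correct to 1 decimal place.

Values: 1, 2, 3, 4, 5, 6, 7
Σfx = 16×1 + 22×2 + 10×3 + 20×4 + 21×5 + 6×6 + 21×7 = 458
n = Σf = 116
Mean = 458 / 116 = 3.9483

3.9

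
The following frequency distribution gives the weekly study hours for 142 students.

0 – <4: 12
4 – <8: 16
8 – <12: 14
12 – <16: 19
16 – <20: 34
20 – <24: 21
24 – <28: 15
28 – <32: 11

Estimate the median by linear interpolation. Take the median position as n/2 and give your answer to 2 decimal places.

17.18

Cumulative frequencies: 12, 28, 42, 61, 95, 116, 131, 142
n = 142; position = n/2 = 71.
This falls in the class 16 – <20: L = 16, F = 61, f = 34, h = 4.
Median ≈ 16 + ((71 − 61) / 34) × 4 = 17.1765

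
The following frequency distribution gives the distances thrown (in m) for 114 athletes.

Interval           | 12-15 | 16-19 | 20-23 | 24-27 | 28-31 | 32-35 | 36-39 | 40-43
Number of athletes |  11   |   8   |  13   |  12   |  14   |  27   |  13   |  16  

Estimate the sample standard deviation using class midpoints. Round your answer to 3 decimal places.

8.702

Midpoints: 13.5, 17.5, 21.5, 25.5, 29.5, 33.5, 37.5, 41.5
n = 114, Σfm = 3343, mean = 29.3246
Σfm² = 106588.5
Σf(m − x̄)² = Σfm² − (Σfm)²/n = 106588.5 − 3343²/114 = 8556.4912
Sample variance = 8556.4912 / 113 = 75.7212
Standard deviation = √75.7212 = 8.7018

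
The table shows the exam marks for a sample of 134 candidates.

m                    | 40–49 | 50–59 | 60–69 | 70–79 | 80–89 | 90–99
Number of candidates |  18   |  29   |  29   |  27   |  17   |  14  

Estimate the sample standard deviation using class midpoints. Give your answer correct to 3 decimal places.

15.297

Midpoints: 44.5, 54.5, 64.5, 74.5, 84.5, 94.5
n = 134, Σfm = 9023, mean = 67.3358
Σfm² = 638693.5
Σf(m − x̄)² = Σfm² − (Σfm)²/n = 638693.5 − 9023²/134 = 31122.3881
Sample variance = 31122.3881 / 133 = 234.0029
Standard deviation = √234.0029 = 15.2972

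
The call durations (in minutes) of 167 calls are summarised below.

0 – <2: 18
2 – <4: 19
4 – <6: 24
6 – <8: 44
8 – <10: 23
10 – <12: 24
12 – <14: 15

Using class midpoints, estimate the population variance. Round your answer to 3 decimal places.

Midpoints: 1, 3, 5, 7, 9, 11, 13
n = 167, Σfm = 1169, mean = 7.0000
Σfm² = 10247
Σf(m − x̄)² = Σfm² − (Σfm)²/n = 10247 − 1169²/167 = 2064.0000
Population variance = 2064.0000 / 167 = 12.3593

12.359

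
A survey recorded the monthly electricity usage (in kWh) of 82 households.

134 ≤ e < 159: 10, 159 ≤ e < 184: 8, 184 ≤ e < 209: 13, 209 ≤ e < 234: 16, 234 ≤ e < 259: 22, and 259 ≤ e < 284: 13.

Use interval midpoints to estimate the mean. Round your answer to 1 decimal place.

218.1

Midpoints: 146.5, 171.5, 196.5, 221.5, 246.5, 271.5
Σfm = 10×146.5 + 8×171.5 + 13×196.5 + 16×221.5 + 22×246.5 + 13×271.5 = 17888
n = Σf = 82
Mean = 17888 / 82 = 218.1463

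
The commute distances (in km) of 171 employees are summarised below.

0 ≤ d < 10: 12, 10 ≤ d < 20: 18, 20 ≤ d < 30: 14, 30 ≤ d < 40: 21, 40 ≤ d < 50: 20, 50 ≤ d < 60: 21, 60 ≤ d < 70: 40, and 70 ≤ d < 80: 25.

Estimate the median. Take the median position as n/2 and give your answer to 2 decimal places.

50.24

Cumulative frequencies: 12, 30, 44, 65, 85, 106, 146, 171
n = 171; position = n/2 = 85.5.
This falls in the class 50 ≤ d < 60: L = 50, F = 85, f = 21, h = 10.
Median ≈ 50 + ((85.5 − 85) / 21) × 10 = 50.2381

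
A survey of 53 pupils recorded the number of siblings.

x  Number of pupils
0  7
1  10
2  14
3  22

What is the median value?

2

Cumulative frequencies: 7, 17, 31, 53
n = 53, so the median is the value in position (n+1)/2 = 27.
Position 27 falls at value 2.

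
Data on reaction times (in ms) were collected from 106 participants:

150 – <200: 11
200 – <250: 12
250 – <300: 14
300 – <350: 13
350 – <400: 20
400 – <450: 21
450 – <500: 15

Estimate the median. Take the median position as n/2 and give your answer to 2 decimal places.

Cumulative frequencies: 11, 23, 37, 50, 70, 91, 106
n = 106; position = n/2 = 53.
This falls in the class 350 – <400: L = 350, F = 50, f = 20, h = 50.
Median ≈ 350 + ((53 − 50) / 20) × 50 = 357.5000

357.50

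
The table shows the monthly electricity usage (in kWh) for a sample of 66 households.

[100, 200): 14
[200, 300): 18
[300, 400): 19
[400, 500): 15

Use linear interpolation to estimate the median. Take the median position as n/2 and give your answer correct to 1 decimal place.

305.3

Cumulative frequencies: 14, 32, 51, 66
n = 66; position = n/2 = 33.
This falls in the class [300, 400): L = 300, F = 32, f = 19, h = 100.
Median ≈ 300 + ((33 − 32) / 19) × 100 = 305.2632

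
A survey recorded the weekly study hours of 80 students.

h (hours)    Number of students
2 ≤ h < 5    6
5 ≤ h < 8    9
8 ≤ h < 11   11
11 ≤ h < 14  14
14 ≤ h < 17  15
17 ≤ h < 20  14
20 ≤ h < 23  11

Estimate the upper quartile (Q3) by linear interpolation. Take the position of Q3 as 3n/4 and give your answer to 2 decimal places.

18.07

Cumulative frequencies: 6, 15, 26, 40, 55, 69, 80
n = 80; position = 3n/4 = 60.
This falls in the class 17 ≤ h < 20: L = 17, F = 55, f = 14, h = 3.
Upper quartile ≈ 17 + ((60 − 55) / 14) × 3 = 18.0714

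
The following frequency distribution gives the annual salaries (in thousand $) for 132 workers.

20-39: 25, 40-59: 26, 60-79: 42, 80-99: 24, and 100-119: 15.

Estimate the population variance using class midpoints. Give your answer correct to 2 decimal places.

Midpoints: 29.5, 49.5, 69.5, 89.5, 109.5
n = 132, Σfm = 8734, mean = 66.1667
Σfm² = 660433
Σf(m − x̄)² = Σfm² − (Σfm)²/n = 660433 − 8734²/132 = 82533.3333
Population variance = 82533.3333 / 132 = 625.2525

625.25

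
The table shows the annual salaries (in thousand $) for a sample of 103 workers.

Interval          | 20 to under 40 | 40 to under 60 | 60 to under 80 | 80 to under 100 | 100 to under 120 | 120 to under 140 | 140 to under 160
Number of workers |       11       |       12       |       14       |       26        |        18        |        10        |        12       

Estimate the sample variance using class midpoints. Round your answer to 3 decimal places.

1282.010

Midpoints: 30, 50, 70, 90, 110, 130, 150
n = 103, Σfm = 9330, mean = 90.5825
Σfm² = 975900
Σf(m − x̄)² = Σfm² − (Σfm)²/n = 975900 − 9330²/103 = 130765.0485
Sample variance = 130765.0485 / 102 = 1282.0103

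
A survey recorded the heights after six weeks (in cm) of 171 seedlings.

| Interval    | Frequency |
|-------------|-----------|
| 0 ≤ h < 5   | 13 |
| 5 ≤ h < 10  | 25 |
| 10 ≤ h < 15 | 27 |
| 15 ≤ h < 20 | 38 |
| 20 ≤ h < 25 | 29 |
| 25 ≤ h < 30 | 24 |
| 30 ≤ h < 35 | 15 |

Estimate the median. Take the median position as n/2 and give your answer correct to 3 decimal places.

Cumulative frequencies: 13, 38, 65, 103, 132, 156, 171
n = 171; position = n/2 = 85.5.
This falls in the class 15 ≤ h < 20: L = 15, F = 65, f = 38, h = 5.
Median ≈ 15 + ((85.5 − 65) / 38) × 5 = 17.6974

17.697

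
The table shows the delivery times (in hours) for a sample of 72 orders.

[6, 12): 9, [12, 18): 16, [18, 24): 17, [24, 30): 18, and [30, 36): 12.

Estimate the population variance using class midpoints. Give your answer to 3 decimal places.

58.556

Midpoints: 9, 15, 21, 27, 33
n = 72, Σfm = 1560, mean = 21.6667
Σfm² = 38016
Σf(m − x̄)² = Σfm² − (Σfm)²/n = 38016 − 1560²/72 = 4216.0000
Population variance = 4216.0000 / 72 = 58.5556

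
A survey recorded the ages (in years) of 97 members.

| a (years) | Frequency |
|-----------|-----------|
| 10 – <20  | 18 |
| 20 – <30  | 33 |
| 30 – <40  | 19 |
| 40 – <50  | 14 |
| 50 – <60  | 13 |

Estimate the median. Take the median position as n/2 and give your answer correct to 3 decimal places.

29.242

Cumulative frequencies: 18, 51, 70, 84, 97
n = 97; position = n/2 = 48.5.
This falls in the class 20 – <30: L = 20, F = 18, f = 33, h = 10.
Median ≈ 20 + ((48.5 − 18) / 33) × 10 = 29.2424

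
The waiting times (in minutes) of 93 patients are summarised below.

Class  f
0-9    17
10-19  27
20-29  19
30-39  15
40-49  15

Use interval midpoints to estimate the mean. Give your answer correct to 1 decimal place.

Midpoints: 4.5, 14.5, 24.5, 34.5, 44.5
Σfm = 17×4.5 + 27×14.5 + 19×24.5 + 15×34.5 + 15×44.5 = 2118.5
n = Σf = 93
Mean = 2118.5 / 93 = 22.7796

22.8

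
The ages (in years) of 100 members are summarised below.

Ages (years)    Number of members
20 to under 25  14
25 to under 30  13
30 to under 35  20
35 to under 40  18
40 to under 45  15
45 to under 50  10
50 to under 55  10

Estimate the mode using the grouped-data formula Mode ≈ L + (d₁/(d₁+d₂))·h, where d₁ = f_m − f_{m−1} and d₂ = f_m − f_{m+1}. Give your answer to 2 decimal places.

33.89

Modal class: 30 to under 35 (highest frequency 20).
d₁ = 20 − 13 = 7, d₂ = 20 − 18 = 2
Mode ≈ 30 + (7/(7+2)) × 5 = 30 + 3.8889 = 33.8889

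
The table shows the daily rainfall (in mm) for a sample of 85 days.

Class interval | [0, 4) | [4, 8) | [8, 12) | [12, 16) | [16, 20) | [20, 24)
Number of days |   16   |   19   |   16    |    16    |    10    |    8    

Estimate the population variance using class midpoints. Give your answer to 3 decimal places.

Midpoints: 2, 6, 10, 14, 18, 22
n = 85, Σfm = 886, mean = 10.4235
Σfm² = 12596
Σf(m − x̄)² = Σfm² − (Σfm)²/n = 12596 − 886²/85 = 3360.7529
Population variance = 3360.7529 / 85 = 39.5383

39.538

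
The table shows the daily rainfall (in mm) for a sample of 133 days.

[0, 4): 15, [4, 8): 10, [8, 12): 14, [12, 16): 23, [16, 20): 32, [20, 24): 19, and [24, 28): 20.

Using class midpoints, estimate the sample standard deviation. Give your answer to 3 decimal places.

Midpoints: 2, 6, 10, 14, 18, 22, 26
n = 133, Σfm = 2066, mean = 15.5338
Σfm² = 39412
Σf(m − x̄)² = Σfm² − (Σfm)²/n = 39412 − 2066²/133 = 7319.0977
Sample variance = 7319.0977 / 132 = 55.4477
Standard deviation = √55.4477 = 7.4463

7.446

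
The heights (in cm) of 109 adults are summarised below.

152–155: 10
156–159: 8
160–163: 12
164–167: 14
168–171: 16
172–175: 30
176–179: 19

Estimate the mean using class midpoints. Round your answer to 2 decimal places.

168.25

Midpoints: 153.5, 157.5, 161.5, 165.5, 169.5, 173.5, 177.5
Σfm = 10×153.5 + 8×157.5 + 12×161.5 + 14×165.5 + 16×169.5 + 30×173.5 + 19×177.5 = 18339.5
n = Σf = 109
Mean = 18339.5 / 109 = 168.2523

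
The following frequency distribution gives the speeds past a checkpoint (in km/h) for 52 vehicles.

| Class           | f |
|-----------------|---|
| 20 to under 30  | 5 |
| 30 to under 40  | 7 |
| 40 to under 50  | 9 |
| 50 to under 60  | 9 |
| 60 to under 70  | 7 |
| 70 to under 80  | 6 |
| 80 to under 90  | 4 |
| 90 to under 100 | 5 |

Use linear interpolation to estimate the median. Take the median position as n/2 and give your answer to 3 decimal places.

55.556

Cumulative frequencies: 5, 12, 21, 30, 37, 43, 47, 52
n = 52; position = n/2 = 26.
This falls in the class 50 to under 60: L = 50, F = 21, f = 9, h = 10.
Median ≈ 50 + ((26 − 21) / 9) × 10 = 55.5556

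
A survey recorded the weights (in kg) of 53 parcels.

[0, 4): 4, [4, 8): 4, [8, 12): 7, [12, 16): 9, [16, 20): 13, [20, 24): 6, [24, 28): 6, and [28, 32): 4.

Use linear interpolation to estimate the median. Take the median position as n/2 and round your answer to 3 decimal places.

16.769

Cumulative frequencies: 4, 8, 15, 24, 37, 43, 49, 53
n = 53; position = n/2 = 26.5.
This falls in the class [16, 20): L = 16, F = 24, f = 13, h = 4.
Median ≈ 16 + ((26.5 − 24) / 13) × 4 = 16.7692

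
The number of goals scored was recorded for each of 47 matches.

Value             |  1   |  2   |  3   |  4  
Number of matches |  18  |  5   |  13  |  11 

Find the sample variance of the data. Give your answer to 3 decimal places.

1.497

Values: 1, 2, 3, 4
n = 47, Σfx = 111, mean = 2.3617
Σfx² = 331
Σf(x − x̄)² = Σfx² − (Σfx)²/n = 331 − 111²/47 = 68.8511
Sample variance = 68.8511 / 46 = 1.4968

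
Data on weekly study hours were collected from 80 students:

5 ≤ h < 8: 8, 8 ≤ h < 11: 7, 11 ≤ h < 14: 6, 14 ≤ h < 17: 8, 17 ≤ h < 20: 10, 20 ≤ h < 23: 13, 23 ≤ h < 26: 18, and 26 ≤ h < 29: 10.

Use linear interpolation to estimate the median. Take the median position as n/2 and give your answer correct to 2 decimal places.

20.23

Cumulative frequencies: 8, 15, 21, 29, 39, 52, 70, 80
n = 80; position = n/2 = 40.
This falls in the class 20 ≤ h < 23: L = 20, F = 39, f = 13, h = 3.
Median ≈ 20 + ((40 − 39) / 13) × 3 = 20.2308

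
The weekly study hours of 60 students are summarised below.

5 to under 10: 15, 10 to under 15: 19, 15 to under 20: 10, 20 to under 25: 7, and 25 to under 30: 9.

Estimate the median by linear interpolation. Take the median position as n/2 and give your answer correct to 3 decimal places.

Cumulative frequencies: 15, 34, 44, 51, 60
n = 60; position = n/2 = 30.
This falls in the class 10 to under 15: L = 10, F = 15, f = 19, h = 5.
Median ≈ 10 + ((30 − 15) / 19) × 5 = 13.9474

13.947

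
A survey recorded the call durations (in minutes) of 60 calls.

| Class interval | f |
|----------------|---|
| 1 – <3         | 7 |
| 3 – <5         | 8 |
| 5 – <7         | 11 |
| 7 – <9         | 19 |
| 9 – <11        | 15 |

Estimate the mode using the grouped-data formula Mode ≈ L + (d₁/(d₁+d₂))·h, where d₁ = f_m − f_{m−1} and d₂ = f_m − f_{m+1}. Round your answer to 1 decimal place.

8.3

Modal class: 7 – <9 (highest frequency 19).
d₁ = 19 − 11 = 8, d₂ = 19 − 15 = 4
Mode ≈ 7 + (8/(8+4)) × 2 = 7 + 1.3333 = 8.3333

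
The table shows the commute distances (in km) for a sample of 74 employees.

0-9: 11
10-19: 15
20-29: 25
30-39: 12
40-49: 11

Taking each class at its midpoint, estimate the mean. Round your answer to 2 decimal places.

Midpoints: 4.5, 14.5, 24.5, 34.5, 44.5
Σfm = 11×4.5 + 15×14.5 + 25×24.5 + 12×34.5 + 11×44.5 = 1783
n = Σf = 74
Mean = 1783 / 74 = 24.0946

24.09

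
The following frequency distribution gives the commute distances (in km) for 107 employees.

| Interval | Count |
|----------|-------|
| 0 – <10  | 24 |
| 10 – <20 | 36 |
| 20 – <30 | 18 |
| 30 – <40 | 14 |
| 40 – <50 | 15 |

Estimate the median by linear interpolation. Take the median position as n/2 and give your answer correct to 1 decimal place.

18.2

Cumulative frequencies: 24, 60, 78, 92, 107
n = 107; position = n/2 = 53.5.
This falls in the class 10 – <20: L = 10, F = 24, f = 36, h = 10.
Median ≈ 10 + ((53.5 − 24) / 36) × 10 = 18.1944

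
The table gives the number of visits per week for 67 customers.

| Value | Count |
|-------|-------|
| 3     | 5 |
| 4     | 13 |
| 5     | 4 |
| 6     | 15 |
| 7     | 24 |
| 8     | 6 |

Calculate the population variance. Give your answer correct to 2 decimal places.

Values: 3, 4, 5, 6, 7, 8
n = 67, Σfx = 393, mean = 5.8657
Σfx² = 2453
Σf(x − x̄)² = Σfx² − (Σfx)²/n = 2453 − 393²/67 = 147.7910
Population variance = 147.7910 / 67 = 2.2058

2.21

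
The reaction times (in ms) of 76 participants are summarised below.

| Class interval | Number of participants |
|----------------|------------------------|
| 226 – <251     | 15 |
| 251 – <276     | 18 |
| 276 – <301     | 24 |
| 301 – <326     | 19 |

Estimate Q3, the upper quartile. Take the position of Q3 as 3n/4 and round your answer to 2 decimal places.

Cumulative frequencies: 15, 33, 57, 76
n = 76; position = 3n/4 = 57.
This falls in the class 276 – <301: L = 276, F = 33, f = 24, h = 25.
Upper quartile ≈ 276 + ((57 − 33) / 24) × 25 = 301.0000

301.00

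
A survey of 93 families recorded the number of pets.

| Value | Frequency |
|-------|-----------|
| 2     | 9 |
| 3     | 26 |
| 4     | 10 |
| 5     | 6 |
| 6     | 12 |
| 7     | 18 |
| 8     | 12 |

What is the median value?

5

Cumulative frequencies: 9, 35, 45, 51, 63, 81, 93
n = 93, so the median is the value in position (n+1)/2 = 47.
Position 47 falls at value 5.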